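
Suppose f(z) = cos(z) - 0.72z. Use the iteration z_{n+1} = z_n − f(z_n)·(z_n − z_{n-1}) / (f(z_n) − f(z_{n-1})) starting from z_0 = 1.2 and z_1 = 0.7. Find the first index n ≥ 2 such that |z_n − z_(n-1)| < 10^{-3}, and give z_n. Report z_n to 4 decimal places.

f(1.2) = -0.501642, f(0.7) = 0.260842
z_2 = 0.700000 − 0.260842·(-0.500000)/(0.762484) = 0.871048;  |Δ| = 0.171048
f(0.871048) = 0.016871
z_3 = 0.871048 − 0.016871·(0.171048)/(-0.243971) = 0.882876;  |Δ| = 0.011828
f(0.882876) = -0.000739
z_4 = 0.882876 − (-0.000739)·(0.011828)/(-0.017610) = 0.882380;  |Δ| = 0.000496
|z_4 − z_3| = 0.000496 < 10^{-3}

n = 4, z_n = 0.8824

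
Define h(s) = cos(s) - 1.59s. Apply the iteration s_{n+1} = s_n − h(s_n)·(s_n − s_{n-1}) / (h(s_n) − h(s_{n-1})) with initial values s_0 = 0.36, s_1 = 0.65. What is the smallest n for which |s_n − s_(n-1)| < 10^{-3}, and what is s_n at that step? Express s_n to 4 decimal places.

h(0.36) = 0.363497, h(0.65) = -0.237416
s_2 = 0.650000 − (-0.237416)·(0.290000)/(-0.600913) = 0.535423;  |Δ| = 0.114577
h(0.535423) = 0.008730
s_3 = 0.535423 − 0.008730·(-0.114577)/(0.246146) = 0.539487;  |Δ| = 0.004064
h(0.539487) = 0.000188
s_4 = 0.539487 − 0.000188·(0.004064)/(-0.008542) = 0.539576;  |Δ| = 0.000090
|s_4 − s_3| = 0.000090 < 10^{-3}

n = 4, s_n = 0.5396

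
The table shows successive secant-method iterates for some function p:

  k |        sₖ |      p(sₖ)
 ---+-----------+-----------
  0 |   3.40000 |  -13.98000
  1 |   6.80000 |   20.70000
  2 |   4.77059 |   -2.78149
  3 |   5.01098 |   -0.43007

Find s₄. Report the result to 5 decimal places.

5.05495

s₄ = 5.01098 − (-0.43007)·(5.01098 − 4.77059) / (-0.43007 − (-2.78149))
   = 5.01098 − (-0.1033845)/(2.3514200) = 5.0549468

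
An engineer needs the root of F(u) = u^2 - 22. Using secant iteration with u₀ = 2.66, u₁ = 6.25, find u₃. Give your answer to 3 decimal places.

4.638

F(2.66) = -14.92440, F(6.25) = 17.06250
u₂ = 6.25000 − 17.06250·(6.25000 − 2.66000) / (17.06250 − (-14.92440)) = 6.25000 − (61.25437)/(31.98690) = 4.33502
F(4.33502) = -3.20763
u₃ = 4.33502 − (-3.20763)·(4.33502 − 6.25000) / (-3.20763 − 17.06250) = 4.33502 − (6.14256)/(-20.27013) = 4.63805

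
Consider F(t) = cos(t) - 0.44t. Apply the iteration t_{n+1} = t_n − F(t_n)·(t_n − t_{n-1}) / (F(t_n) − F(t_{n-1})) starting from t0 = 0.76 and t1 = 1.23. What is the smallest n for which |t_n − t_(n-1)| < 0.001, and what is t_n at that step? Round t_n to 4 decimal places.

n = 4, t_n = 1.0771

F(0.76) = 0.390436, F(1.23) = -0.206962
t2 = 1.230000 − (-0.206962)·(0.470000)/(-0.597398) = 1.067174;  |Δ| = 0.162826
F(1.067174) = 0.013045
t3 = 1.067174 − 0.013045·(-0.162826)/(0.220008) = 1.076828;  |Δ| = 0.009655
F(1.076828) = 0.000319
t4 = 1.076828 − 0.000319·(0.009655)/(-0.012727) = 1.077070;  |Δ| = 0.000242
|t4 − t3| = 0.000242 < 0.001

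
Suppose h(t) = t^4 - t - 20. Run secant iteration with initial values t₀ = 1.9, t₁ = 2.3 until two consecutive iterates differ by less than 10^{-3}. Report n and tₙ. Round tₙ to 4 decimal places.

h(1.9) = -8.867900, h(2.3) = 5.684100
t₂ = 2.300000 − 5.684100·(0.400000)/(14.552000) = 2.143758;  |Δ| = 0.156242
h(2.143758) = -1.023331
t₃ = 2.143758 − (-1.023331)·(-0.156242)/(-6.707431) = 2.167595;  |Δ| = 0.023837
h(2.167595) = -0.091994
t₄ = 2.167595 − (-0.091994)·(0.023837)/(0.931338) = 2.169950;  |Δ| = 0.002355
h(2.169950) = 0.001727
t₅ = 2.169950 − 0.001727·(0.002355)/(0.093721) = 2.169906;  |Δ| = 0.000043
|t₅ − t₄| = 0.000043 < 10^{-3}

n = 5, tₙ = 2.1699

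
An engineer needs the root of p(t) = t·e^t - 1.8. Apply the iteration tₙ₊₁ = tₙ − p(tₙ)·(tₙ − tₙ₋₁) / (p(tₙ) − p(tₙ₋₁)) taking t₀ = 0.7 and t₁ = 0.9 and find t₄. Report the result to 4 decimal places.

0.8049

p(0.7) = -0.390373, p(0.9) = 0.413643
t₂ = 0.900000 − 0.413643·(0.900000 − 0.700000) / (0.413643 − (-0.390373)) = 0.900000 − (0.082729)/(0.804016) = 0.797106
p(0.797106) = -0.031135
t₃ = 0.797106 − (-0.031135)·(0.797106 − 0.900000) / (-0.031135 − 0.413643) = 0.797106 − (0.003204)/(-0.444778) = 0.804309
p(0.804309) = -0.002249
t₄ = 0.804309 − (-0.002249)·(0.804309 − 0.797106) / (-0.002249 − (-0.031135)) = 0.804309 − (-0.000016)/(0.028886) = 0.804869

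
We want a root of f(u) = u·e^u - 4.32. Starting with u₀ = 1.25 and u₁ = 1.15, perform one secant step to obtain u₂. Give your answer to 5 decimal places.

1.24413

f(1.25) = 0.0429287, f(1.15) = -0.6880782
u₂ = 1.1500000 − (-0.6880782)·(1.1500000 − 1.2500000) / (-0.6880782 − 0.0429287) = 1.1500000 − (0.0688078)/(-0.7310069) = 1.2441275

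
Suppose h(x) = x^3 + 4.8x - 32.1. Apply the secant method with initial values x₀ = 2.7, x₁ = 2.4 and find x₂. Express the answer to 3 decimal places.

h(2.7) = 0.54300, h(2.4) = -6.75600
x₂ = 2.40000 − (-6.75600)·(2.40000 − 2.70000) / (-6.75600 − 0.54300) = 2.40000 − (2.02680)/(-7.29900) = 2.67768

2.678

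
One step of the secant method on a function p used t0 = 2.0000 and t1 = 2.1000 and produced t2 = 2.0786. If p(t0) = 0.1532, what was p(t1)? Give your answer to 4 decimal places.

-0.0417

The secant line through (2.0000, 0.1532) and (2.1000, p(t1)) crosses zero at t2 = 2.0786.
So (2.0000, 0.1532), (2.1000, p(t1)), (2.0786, 0) are collinear:
p(t1) = 0.1532 · (2.1000 − 2.0786) / (2.0000 − 2.0786) = 0.1532 · (0.021400)/(-0.078600) = -0.041711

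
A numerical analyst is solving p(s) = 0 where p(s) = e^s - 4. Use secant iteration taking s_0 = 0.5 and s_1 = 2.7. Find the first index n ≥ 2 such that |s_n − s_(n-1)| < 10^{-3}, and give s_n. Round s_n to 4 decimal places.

n = 7, s_n = 1.3863

p(0.5) = -2.351279, p(2.7) = 10.879732
s_2 = 2.700000 − 10.879732·(2.200000)/(13.231010) = 0.890961;  |Δ| = 1.809039
p(0.890961) = -1.562528
s_3 = 0.890961 − (-1.562528)·(-1.809039)/(-12.442260) = 1.118145;  |Δ| = 0.227183
p(1.118145) = -0.940827
s_4 = 1.118145 − (-0.940827)·(0.227183)/(0.621701) = 1.461943;  |Δ| = 0.343799
p(1.461943) = 0.314336
s_5 = 1.461943 − 0.314336·(0.343799)/(1.255163) = 1.375844;  |Δ| = 0.086099
p(1.375844) = -0.041582
s_6 = 1.375844 − (-0.041582)·(-0.086099)/(-0.355918) = 1.385903;  |Δ| = 0.010059
p(1.385903) = -0.001563
s_7 = 1.385903 − (-0.001563)·(0.010059)/(0.040019) = 1.386296;  |Δ| = 0.000393
|s_7 − s_6| = 0.000393 < 10^{-3}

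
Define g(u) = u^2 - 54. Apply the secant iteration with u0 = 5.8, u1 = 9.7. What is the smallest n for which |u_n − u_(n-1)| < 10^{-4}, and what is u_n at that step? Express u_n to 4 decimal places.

g(5.8) = -20.360000, g(9.7) = 40.090000
u2 = 9.700000 − 40.090000·(3.900000)/(60.450000) = 7.113548;  |Δ| = 2.586452
g(7.113548) = -3.397429
u3 = 7.113548 − (-3.397429)·(-2.586452)/(-43.487429) = 7.315613;  |Δ| = 0.202065
g(7.315613) = -0.481801
u4 = 7.315613 − (-0.481801)·(0.202065)/(2.915628) = 7.349004;  |Δ| = 0.033391
g(7.349004) = 0.007862
u5 = 7.349004 − 0.007862·(0.033391)/(0.489663) = 7.348468;  |Δ| = 0.000536
g(7.348468) = -0.000018
u6 = 7.348468 − (-0.000018)·(-0.000536)/(-0.007880) = 7.348469;  |Δ| = 0.000001
|u6 − u5| = 0.000001 < 10^{-4}

n = 6, u_n = 7.3485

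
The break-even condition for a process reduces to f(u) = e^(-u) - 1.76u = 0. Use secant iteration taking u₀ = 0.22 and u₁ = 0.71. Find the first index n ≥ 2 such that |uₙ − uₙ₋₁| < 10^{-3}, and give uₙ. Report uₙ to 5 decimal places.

f(0.22) = 0.4153188, f(0.71) = -0.7579558
u₂ = 0.7100000 − (-0.7579558)·(0.4900000)/(-1.1732746) = 0.3934515;  |Δ| = 0.3165485
f(0.3934515) = -0.0177505
u₃ = 0.3934515 − (-0.0177505)·(-0.3165485)/(0.7402053) = 0.3858605;  |Δ| = 0.0075910
f(0.3858605) = 0.0007510
u₄ = 0.3858605 − 0.0007510·(-0.0075910)/(0.0185015) = 0.3861686;  |Δ| = 0.0003081
|u₄ − u₃| = 0.0003081 < 10^{-3}

n = 4, uₙ = 0.38617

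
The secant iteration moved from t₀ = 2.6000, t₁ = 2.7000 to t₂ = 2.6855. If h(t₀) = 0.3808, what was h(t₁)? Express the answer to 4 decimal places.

-0.0646

The secant line through (2.6000, 0.3808) and (2.7000, h(t₁)) crosses zero at t₂ = 2.6855.
So (2.6000, 0.3808), (2.7000, h(t₁)), (2.6855, 0) are collinear:
h(t₁) = 0.3808 · (2.7000 − 2.6855) / (2.6000 − 2.6855) = 0.3808 · (0.014500)/(-0.085500) = -0.064580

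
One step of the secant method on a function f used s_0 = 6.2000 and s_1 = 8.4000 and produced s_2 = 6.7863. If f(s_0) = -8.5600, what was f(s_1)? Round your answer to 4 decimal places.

23.5601

The secant line through (6.2000, -8.5600) and (8.4000, f(s_1)) crosses zero at s_2 = 6.7863.
So (6.2000, -8.5600), (8.4000, f(s_1)), (6.7863, 0) are collinear:
f(s_1) = -8.5600 · (8.4000 − 6.7863) / (6.2000 − 6.7863) = -8.5600 · (1.613700)/(-0.586300) = 23.560075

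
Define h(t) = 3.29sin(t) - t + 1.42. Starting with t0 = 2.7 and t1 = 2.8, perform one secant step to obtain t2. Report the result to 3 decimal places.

2.731

h(2.7) = 0.12608, h(2.8) = -0.27789
t2 = 2.80000 − (-0.27789)·(2.80000 − 2.70000) / (-0.27789 − 0.12608) = 2.80000 − (-0.02779)/(-0.40397) = 2.73121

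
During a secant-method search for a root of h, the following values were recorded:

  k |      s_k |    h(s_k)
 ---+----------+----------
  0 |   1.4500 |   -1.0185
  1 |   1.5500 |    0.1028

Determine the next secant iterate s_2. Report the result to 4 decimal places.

s_2 = 1.5500 − 0.1028·(1.5500 − 1.4500) / (0.1028 − (-1.0185))
   = 1.5500 − (0.010280)/(1.121300) = 1.540832

1.5408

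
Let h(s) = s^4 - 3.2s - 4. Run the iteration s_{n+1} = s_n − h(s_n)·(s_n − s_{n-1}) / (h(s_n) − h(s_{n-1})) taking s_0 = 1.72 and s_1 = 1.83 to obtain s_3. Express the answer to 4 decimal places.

h(1.72) = -0.751869, h(1.83) = 1.359131
s_2 = 1.830000 − 1.359131·(1.830000 − 1.720000) / (1.359131 − (-0.751869)) = 1.830000 − (0.149504)/(2.111001) = 1.759178
h(1.759178) = -0.052149
s_3 = 1.759178 − (-0.052149)·(1.759178 − 1.830000) / (-0.052149 − 1.359131) = 1.759178 − (0.003693)/(-1.411280) = 1.761795

1.7618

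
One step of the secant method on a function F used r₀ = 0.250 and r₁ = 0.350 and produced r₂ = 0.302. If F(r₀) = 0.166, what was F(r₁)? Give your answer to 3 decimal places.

The secant line through (0.250, 0.166) and (0.350, F(r₁)) crosses zero at r₂ = 0.302.
So (0.250, 0.166), (0.350, F(r₁)), (0.302, 0) are collinear:
F(r₁) = 0.166 · (0.350 − 0.302) / (0.250 − 0.302) = 0.166 · (0.04800)/(-0.05200) = -0.15323

-0.153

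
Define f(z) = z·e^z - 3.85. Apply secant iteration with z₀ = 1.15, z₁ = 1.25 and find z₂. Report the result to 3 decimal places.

1.180

f(1.15) = -0.21808, f(1.25) = 0.51293
z₂ = 1.25000 − 0.51293·(1.25000 − 1.15000) / (0.51293 − (-0.21808)) = 1.25000 − (0.05129)/(0.73101) = 1.17983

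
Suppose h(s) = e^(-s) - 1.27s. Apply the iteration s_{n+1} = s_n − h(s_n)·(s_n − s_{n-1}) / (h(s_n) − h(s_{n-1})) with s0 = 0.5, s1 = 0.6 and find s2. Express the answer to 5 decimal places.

0.48459

h(0.5) = -0.0284693, h(0.6) = -0.2131884
s2 = 0.6000000 − (-0.2131884)·(0.6000000 − 0.5000000) / (-0.2131884 − (-0.0284693)) = 0.6000000 − (-0.0213188)/(-0.1847190) = 0.4845878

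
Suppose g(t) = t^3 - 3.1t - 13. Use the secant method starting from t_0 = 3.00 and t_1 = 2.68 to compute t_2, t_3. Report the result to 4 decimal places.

2.7775, 2.7870

g(3.00) = 4.700000, g(2.68) = -2.059168
t_2 = 2.680000 − (-2.059168)·(2.680000 − 3.000000) / (-2.059168 − 4.700000) = 2.680000 − (0.658934)/(-6.759168) = 2.777487
g(2.777487) = -0.183461
t_3 = 2.777487 − (-0.183461)·(2.777487 − 2.680000) / (-0.183461 − (-2.059168)) = 2.777487 − (-0.017885)/(1.875707) = 2.787023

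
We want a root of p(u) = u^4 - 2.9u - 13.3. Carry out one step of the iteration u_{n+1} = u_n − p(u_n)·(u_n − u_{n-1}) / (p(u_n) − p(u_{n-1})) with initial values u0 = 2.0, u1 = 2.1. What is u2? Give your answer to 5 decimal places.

2.09816

p(2.0) = -3.1000000, p(2.1) = 0.0581000
u2 = 2.1000000 − 0.0581000·(2.1000000 − 2.0000000) / (0.0581000 − (-3.1000000)) = 2.1000000 − (0.0058100)/(3.1581000) = 2.0981603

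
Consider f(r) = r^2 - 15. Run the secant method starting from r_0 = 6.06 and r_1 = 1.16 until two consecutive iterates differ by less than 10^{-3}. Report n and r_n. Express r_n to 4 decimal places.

f(6.06) = 21.723600, f(1.16) = -13.654400
r_2 = 1.160000 − (-13.654400)·(-4.900000)/(-35.378000) = 3.051191;  |Δ| = 1.891191
f(3.051191) = -5.690233
r_3 = 3.051191 − (-5.690233)·(1.891191)/(7.964167) = 4.402408;  |Δ| = 1.351217
f(4.402408) = 4.381197
r_4 = 4.402408 − 4.381197·(1.351217)/(10.071429) = 3.814612;  |Δ| = 0.587796
f(3.814612) = -0.448736
r_5 = 3.814612 − (-0.448736)·(-0.587796)/(-4.829932) = 3.869222;  |Δ| = 0.054611
f(3.869222) = -0.029118
r_6 = 3.869222 − (-0.029118)·(0.054611)/(0.419618) = 3.873012;  |Δ| = 0.003789
f(3.873012) = 0.000221
r_7 = 3.873012 − 0.000221·(0.003789)/(0.029339) = 3.872983;  |Δ| = 0.000029
|r_7 − r_6| = 0.000029 < 10^{-3}

n = 7, r_n = 3.8730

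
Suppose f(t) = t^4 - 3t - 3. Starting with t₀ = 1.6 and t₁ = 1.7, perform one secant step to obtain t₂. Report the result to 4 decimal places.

f(1.6) = -1.246400, f(1.7) = 0.252100
t₂ = 1.700000 − 0.252100·(1.700000 − 1.600000) / (0.252100 − (-1.246400)) = 1.700000 − (0.025210)/(1.498500) = 1.683177

1.6832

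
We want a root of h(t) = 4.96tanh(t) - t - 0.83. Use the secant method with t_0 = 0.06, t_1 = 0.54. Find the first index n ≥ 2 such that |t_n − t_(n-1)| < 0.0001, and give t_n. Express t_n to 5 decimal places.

n = 5, t_n = 0.21359

h(0.06) = -0.5927566, h(0.54) = 1.0752203
t_2 = 0.5400000 − 1.0752203·(0.4800000)/(1.6679769) = 0.2305798;  |Δ| = 0.3094202
h(0.2305798) = 0.0632494
t_3 = 0.2305798 − 0.0632494·(-0.3094202)/(-1.0119710) = 0.2112407;  |Δ| = 0.0193391
h(0.2112407) = -0.0087982
t_4 = 0.2112407 − (-0.0087982)·(-0.0193391)/(-0.0720475) = 0.2136023;  |Δ| = 0.0023616
h(0.2136023) = 0.0000408
t_5 = 0.2136023 − 0.0000408·(0.0023616)/(0.0088390) = 0.2135914;  |Δ| = 0.0000109
|t_5 − t_4| = 0.0000109 < 0.0001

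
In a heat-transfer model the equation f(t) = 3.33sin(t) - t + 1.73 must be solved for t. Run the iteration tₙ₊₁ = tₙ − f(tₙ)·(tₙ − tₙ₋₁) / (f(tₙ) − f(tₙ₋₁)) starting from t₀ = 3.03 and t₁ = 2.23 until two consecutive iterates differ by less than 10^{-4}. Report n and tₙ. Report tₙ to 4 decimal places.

f(3.03) = -0.929167, f(2.23) = 2.132299
t₂ = 2.230000 − 2.132299·(-0.800000)/(3.061466) = 2.787197;  |Δ| = 0.557197
f(2.787197) = 0.098392
t₃ = 2.787197 − 0.098392·(0.557197)/(-2.033907) = 2.814152;  |Δ| = 0.026955
f(2.814152) = -0.013154
t₄ = 2.814152 − (-0.013154)·(0.026955)/(-0.111547) = 2.810973;  |Δ| = 0.003179
f(2.810973) = 0.000042
t₅ = 2.810973 − 0.000042·(-0.003179)/(0.013196) = 2.810983;  |Δ| = 0.000010
|t₅ − t₄| = 0.000010 < 10^{-4}

n = 5, tₙ = 2.8110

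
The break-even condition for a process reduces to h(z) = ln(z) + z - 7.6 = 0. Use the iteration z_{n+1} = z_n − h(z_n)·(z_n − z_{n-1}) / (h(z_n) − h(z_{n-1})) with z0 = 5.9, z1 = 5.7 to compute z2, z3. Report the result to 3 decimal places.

h(5.9) = 0.07495, h(5.7) = -0.15953
z2 = 5.70000 − (-0.15953)·(5.70000 − 5.90000) / (-0.15953 − 0.07495) = 5.70000 − (0.03191)/(-0.23449) = 5.83607
h(5.83607) = 0.00013
z3 = 5.83607 − 0.00013·(5.83607 − 5.70000) / (0.00013 − (-0.15953)) = 5.83607 − (0.00002)/(0.15966) = 5.83596

5.836, 5.836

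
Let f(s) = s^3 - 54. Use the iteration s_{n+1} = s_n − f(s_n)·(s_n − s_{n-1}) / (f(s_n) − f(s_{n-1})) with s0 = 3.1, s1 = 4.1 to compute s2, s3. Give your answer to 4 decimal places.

3.7187, 3.7748

f(3.1) = -24.209000, f(4.1) = 14.921000
s2 = 4.100000 − 14.921000·(4.100000 − 3.100000) / (14.921000 − (-24.209000)) = 4.100000 − (14.921000)/(39.130000) = 3.718681
f(3.718681) = -2.575878
s3 = 3.718681 − (-2.575878)·(3.718681 − 4.100000) / (-2.575878 − 14.921000) = 3.718681 − (0.982230)/(-17.496878) = 3.774819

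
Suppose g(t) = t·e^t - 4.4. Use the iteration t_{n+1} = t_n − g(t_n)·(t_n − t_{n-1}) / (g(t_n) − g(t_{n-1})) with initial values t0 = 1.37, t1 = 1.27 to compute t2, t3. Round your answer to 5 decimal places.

g(1.37) = 0.9914305, g(1.27) = 0.1222828
t2 = 1.2700000 − 0.1222828·(1.2700000 − 1.3700000) / (0.1222828 − 0.9914305) = 1.2700000 − (-0.0122283)/(-0.8691477) = 1.2559307
g(1.2559307) = 0.0097043
t3 = 1.2559307 − 0.0097043·(1.2559307 − 1.2700000) / (0.0097043 − 0.1222828) = 1.2559307 − (-0.0001365)/(-0.1125784) = 1.2547179

1.25593, 1.25472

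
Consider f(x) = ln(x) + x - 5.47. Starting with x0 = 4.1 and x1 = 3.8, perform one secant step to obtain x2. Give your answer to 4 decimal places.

4.0673

f(4.1) = 0.040987, f(3.8) = -0.334999
x2 = 3.800000 − (-0.334999)·(3.800000 − 4.100000) / (-0.334999 − 0.040987) = 3.800000 − (0.100500)/(-0.375986) = 4.067296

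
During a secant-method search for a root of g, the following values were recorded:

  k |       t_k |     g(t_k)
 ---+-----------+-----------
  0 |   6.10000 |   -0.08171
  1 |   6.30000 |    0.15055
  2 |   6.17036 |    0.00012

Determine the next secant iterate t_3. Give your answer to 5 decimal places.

t_3 = 6.17036 − 0.00012·(6.17036 − 6.30000) / (0.00012 − 0.15055)
   = 6.17036 − (-0.0000156)/(-0.1504300) = 6.1702566

6.17026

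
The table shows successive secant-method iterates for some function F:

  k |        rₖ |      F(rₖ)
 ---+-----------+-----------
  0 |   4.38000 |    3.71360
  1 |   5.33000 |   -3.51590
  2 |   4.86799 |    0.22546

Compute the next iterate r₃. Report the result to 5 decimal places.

r₃ = 4.86799 − 0.22546·(4.86799 − 5.33000) / (0.22546 − (-3.51590))
   = 4.86799 − (-0.1041648)/(3.7413600) = 4.8958314

4.89583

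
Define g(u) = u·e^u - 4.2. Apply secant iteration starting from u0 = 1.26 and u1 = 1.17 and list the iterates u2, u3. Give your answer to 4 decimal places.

1.2276, 1.2290

g(1.26) = 0.242031, g(1.17) = -0.430269
u2 = 1.170000 − (-0.430269)·(1.170000 − 1.260000) / (-0.430269 − 0.242031) = 1.170000 − (0.038724)/(-0.672300) = 1.227600
g(1.227600) = -0.010170
u3 = 1.227600 − (-0.010170)·(1.227600 − 1.170000) / (-0.010170 − (-0.430269)) = 1.227600 − (-0.000586)/(0.420099) = 1.228994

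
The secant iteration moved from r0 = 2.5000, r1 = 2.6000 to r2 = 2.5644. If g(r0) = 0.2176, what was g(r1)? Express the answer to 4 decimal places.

The secant line through (2.5000, 0.2176) and (2.6000, g(r1)) crosses zero at r2 = 2.5644.
So (2.5000, 0.2176), (2.6000, g(r1)), (2.5644, 0) are collinear:
g(r1) = 0.2176 · (2.6000 − 2.5644) / (2.5000 − 2.5644) = 0.2176 · (0.035600)/(-0.064400) = -0.120288

-0.1203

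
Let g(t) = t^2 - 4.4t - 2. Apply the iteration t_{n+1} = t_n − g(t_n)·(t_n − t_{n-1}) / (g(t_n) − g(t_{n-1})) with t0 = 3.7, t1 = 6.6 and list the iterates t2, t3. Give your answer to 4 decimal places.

4.4780, 4.7252

g(3.7) = -4.590000, g(6.6) = 12.520000
t2 = 6.600000 − 12.520000·(6.600000 − 3.700000) / (12.520000 − (-4.590000)) = 6.600000 − (36.308000)/(17.110000) = 4.477966
g(4.477966) = -1.650870
t3 = 4.477966 − (-1.650870)·(4.477966 − 6.600000) / (-1.650870 − 12.520000) = 4.477966 − (3.503203)/(-14.170870) = 4.725178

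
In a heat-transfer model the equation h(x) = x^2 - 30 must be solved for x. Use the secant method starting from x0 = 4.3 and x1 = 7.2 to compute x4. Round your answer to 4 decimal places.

h(4.3) = -11.510000, h(7.2) = 21.840000
x2 = 7.200000 − 21.840000·(7.200000 − 4.300000) / (21.840000 − (-11.510000)) = 7.200000 − (63.336000)/(33.350000) = 5.300870
h(5.300870) = -1.900782
x3 = 5.300870 − (-1.900782)·(5.300870 − 7.200000) / (-1.900782 − 21.840000) = 5.300870 − (3.609833)/(-23.740782) = 5.452922
h(5.452922) = -0.265647
x4 = 5.452922 − (-0.265647)·(5.452922 − 5.300870) / (-0.265647 − (-1.900782)) = 5.452922 − (-0.040392)/(1.635135) = 5.477624

5.4776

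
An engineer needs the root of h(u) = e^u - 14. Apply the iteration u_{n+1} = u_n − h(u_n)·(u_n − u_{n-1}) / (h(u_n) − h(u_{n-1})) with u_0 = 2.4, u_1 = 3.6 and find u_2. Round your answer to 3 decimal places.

2.540

h(2.4) = -2.97682, h(3.6) = 22.59823
u_2 = 3.60000 − 22.59823·(3.60000 − 2.40000) / (22.59823 − (-2.97682)) = 3.60000 − (27.11788)/(25.57506) = 2.53967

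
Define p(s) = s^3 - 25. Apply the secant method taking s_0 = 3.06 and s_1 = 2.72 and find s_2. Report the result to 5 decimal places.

2.91439

p(3.06) = 3.6526160, p(2.72) = -4.8763520
s_2 = 2.7200000 − (-4.8763520)·(2.7200000 − 3.0600000) / (-4.8763520 − 3.6526160) = 2.7200000 − (1.6579597)/(-8.5289680) = 2.9143916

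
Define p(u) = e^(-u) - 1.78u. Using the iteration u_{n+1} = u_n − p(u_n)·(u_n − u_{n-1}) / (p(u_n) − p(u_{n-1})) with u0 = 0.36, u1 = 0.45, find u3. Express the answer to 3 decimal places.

p(0.36) = 0.05688, p(0.45) = -0.16337
u2 = 0.45000 − (-0.16337)·(0.45000 − 0.36000) / (-0.16337 − 0.05688) = 0.45000 − (-0.01470)/(-0.22025) = 0.38324
p(0.38324) = -0.00052
u3 = 0.38324 − (-0.00052)·(0.38324 − 0.45000) / (-0.00052 − (-0.16337)) = 0.38324 − (0.00003)/(0.16285) = 0.38303

0.383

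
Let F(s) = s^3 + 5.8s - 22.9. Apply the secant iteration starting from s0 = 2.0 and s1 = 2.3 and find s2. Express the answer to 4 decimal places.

F(2.0) = -3.300000, F(2.3) = 2.607000
s2 = 2.300000 − 2.607000·(2.300000 − 2.000000) / (2.607000 − (-3.300000)) = 2.300000 − (0.782100)/(5.907000) = 2.167598

2.1676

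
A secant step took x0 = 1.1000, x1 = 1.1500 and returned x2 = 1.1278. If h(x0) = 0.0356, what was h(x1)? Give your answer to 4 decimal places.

-0.0284

The secant line through (1.1000, 0.0356) and (1.1500, h(x1)) crosses zero at x2 = 1.1278.
So (1.1000, 0.0356), (1.1500, h(x1)), (1.1278, 0) are collinear:
h(x1) = 0.0356 · (1.1500 − 1.1278) / (1.1000 − 1.1278) = 0.0356 · (0.022200)/(-0.027800) = -0.028429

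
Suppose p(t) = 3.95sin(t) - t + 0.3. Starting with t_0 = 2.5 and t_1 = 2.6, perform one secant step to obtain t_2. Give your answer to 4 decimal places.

2.5383

p(2.5) = 0.163965, p(2.6) = -0.263770
t_2 = 2.600000 − (-0.263770)·(2.600000 − 2.500000) / (-0.263770 − 0.163965) = 2.600000 − (-0.026377)/(-0.427735) = 2.538333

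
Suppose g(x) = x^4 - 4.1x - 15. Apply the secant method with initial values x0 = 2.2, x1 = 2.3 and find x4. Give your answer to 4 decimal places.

g(2.2) = -0.594400, g(2.3) = 3.554100
x2 = 2.300000 − 3.554100·(2.300000 − 2.200000) / (3.554100 − (-0.594400)) = 2.300000 − (0.355410)/(4.148500) = 2.214328
g(2.214328) = -0.036896
x3 = 2.214328 − (-0.036896)·(2.214328 − 2.300000) / (-0.036896 − 3.554100) = 2.214328 − (0.003161)/(-3.590996) = 2.215208
g(2.215208) = -0.002254
x4 = 2.215208 − (-0.002254)·(2.215208 − 2.214328) / (-0.002254 − (-0.036896)) = 2.215208 − (-0.000002)/(0.034643) = 2.215266

2.2153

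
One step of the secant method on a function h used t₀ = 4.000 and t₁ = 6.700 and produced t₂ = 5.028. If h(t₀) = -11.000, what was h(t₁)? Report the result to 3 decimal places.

17.891

The secant line through (4.000, -11.000) and (6.700, h(t₁)) crosses zero at t₂ = 5.028.
So (4.000, -11.000), (6.700, h(t₁)), (5.028, 0) are collinear:
h(t₁) = -11.000 · (6.700 − 5.028) / (4.000 − 5.028) = -11.000 · (1.67200)/(-1.02800) = 17.89105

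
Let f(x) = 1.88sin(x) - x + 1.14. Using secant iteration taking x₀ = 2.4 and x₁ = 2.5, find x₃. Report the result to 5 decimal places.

f(2.4) = 0.0098708, f(2.5) = -0.2348724
x₂ = 2.5000000 − (-0.2348724)·(2.5000000 − 2.4000000) / (-0.2348724 − 0.0098708) = 2.5000000 − (-0.0234872)/(-0.2447431) = 2.4040331
f(2.4040331) = 0.0002362
x₃ = 2.4040331 − 0.0002362·(2.4040331 − 2.5000000) / (0.0002362 − (-0.2348724)) = 2.4040331 − (-0.0000227)/(0.2351086) = 2.4041295

2.40413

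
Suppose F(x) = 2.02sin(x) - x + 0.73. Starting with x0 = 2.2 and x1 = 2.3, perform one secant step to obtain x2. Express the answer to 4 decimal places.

2.2719

F(2.2) = 0.163163, F(2.3) = -0.063675
x2 = 2.300000 − (-0.063675)·(2.300000 − 2.200000) / (-0.063675 − 0.163163) = 2.300000 − (-0.006368)/(-0.226838) = 2.271929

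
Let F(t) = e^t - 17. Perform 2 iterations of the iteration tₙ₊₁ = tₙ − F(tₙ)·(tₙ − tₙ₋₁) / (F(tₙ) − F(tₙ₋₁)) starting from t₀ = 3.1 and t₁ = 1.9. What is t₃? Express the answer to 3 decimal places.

2.908

F(3.1) = 5.19795, F(1.9) = -10.31411
t₂ = 1.90000 − (-10.31411)·(1.90000 − 3.10000) / (-10.31411 − 5.19795) = 1.90000 − (12.37693)/(-15.51206) = 2.69789
F(2.69789) = -2.15162
t₃ = 2.69789 − (-2.15162)·(2.69789 − 1.90000) / (-2.15162 − (-10.31411)) = 2.69789 − (-1.71676)/(8.16249) = 2.90821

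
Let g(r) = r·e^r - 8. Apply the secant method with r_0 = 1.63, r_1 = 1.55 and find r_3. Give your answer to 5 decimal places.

1.60585

g(1.63) = 0.3193158, g(1.55) = -0.6972212
r_2 = 1.5500000 − (-0.6972212)·(1.5500000 − 1.6300000) / (-0.6972212 − 0.3193158) = 1.5500000 − (0.0557777)/(-1.0165370) = 1.6048703
g(1.6048703) = -0.0122170
r_3 = 1.6048703 − (-0.0122170)·(1.6048703 − 1.5500000) / (-0.0122170 − (-0.6972212)) = 1.6048703 − (-0.0006703)/(0.6850043) = 1.6058489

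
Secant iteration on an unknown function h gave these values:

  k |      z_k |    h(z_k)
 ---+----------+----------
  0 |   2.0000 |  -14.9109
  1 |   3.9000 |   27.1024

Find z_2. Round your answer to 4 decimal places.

z_2 = 3.9000 − 27.1024·(3.9000 − 2.0000) / (27.1024 − (-14.9109))
   = 3.9000 − (51.494560)/(42.013300) = 2.674327

2.6743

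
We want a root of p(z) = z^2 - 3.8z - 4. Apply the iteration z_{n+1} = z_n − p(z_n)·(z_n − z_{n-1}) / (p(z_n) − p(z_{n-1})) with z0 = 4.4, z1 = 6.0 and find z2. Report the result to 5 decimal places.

4.60606

p(4.4) = -1.3600000, p(6.0) = 9.2000000
z2 = 6.0000000 − 9.2000000·(6.0000000 − 4.4000000) / (9.2000000 − (-1.3600000)) = 6.0000000 − (14.7200000)/(10.5600000) = 4.6060606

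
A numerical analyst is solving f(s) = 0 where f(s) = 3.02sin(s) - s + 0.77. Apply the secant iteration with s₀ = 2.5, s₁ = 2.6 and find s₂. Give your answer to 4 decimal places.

2.5221

f(2.5) = 0.077386, f(2.6) = -0.273186
s₂ = 2.600000 − (-0.273186)·(2.600000 − 2.500000) / (-0.273186 − 0.077386) = 2.600000 − (-0.027319)/(-0.350572) = 2.522074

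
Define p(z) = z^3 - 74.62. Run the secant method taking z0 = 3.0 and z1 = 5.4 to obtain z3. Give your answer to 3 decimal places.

p(3.0) = -47.62000, p(5.4) = 82.84400
z2 = 5.40000 − 82.84400·(5.40000 − 3.00000) / (82.84400 − (-47.62000)) = 5.40000 − (198.82560)/(130.46400) = 3.87601
p(3.87601) = -16.38886
z3 = 3.87601 − (-16.38886)·(3.87601 − 5.40000) / (-16.38886 − 82.84400) = 3.87601 − (24.97644)/(-99.23286) = 4.12771

4.128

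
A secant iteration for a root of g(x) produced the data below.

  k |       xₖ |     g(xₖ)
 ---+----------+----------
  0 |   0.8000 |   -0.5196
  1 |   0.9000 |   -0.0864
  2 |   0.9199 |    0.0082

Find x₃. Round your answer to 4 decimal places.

x₃ = 0.9199 − 0.0082·(0.9199 − 0.9000) / (0.0082 − (-0.0864))
   = 0.9199 − (0.000163)/(0.094600) = 0.918175

0.9182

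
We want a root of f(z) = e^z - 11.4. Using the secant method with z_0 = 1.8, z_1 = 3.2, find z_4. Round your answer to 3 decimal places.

f(1.8) = -5.35035, f(3.2) = 13.13253
z_2 = 3.20000 − 13.13253·(3.20000 − 1.80000) / (13.13253 − (-5.35035)) = 3.20000 − (18.38554)/(18.48288) = 2.20527
f(2.20527) = -2.32733
z_3 = 2.20527 − (-2.32733)·(2.20527 − 3.20000) / (-2.32733 − 13.13253) = 2.20527 − (2.31507)/(-15.45986) = 2.35501
f(2.35501) = -0.86172
z_4 = 2.35501 − (-0.86172)·(2.35501 − 2.20527) / (-0.86172 − (-2.32733)) = 2.35501 − (-0.12904)/(1.46561) = 2.44306

2.443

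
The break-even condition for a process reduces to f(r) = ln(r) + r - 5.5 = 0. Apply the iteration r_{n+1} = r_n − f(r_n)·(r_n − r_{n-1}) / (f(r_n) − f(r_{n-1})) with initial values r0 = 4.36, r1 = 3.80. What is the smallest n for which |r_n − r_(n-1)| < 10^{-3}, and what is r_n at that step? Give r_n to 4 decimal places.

n = 4, r_n = 4.0912

f(4.36) = 0.332472, f(3.80) = -0.364999
r2 = 3.800000 − (-0.364999)·(-0.560000)/(-0.697471) = 4.093058;  |Δ| = 0.293058
f(4.093058) = 0.002350
r3 = 4.093058 − 0.002350·(0.293058)/(0.367349) = 4.091183;  |Δ| = 0.001875
f(4.091183) = 0.000017
r4 = 4.091183 − 0.000017·(-0.001875)/(-0.002333) = 4.091169;  |Δ| = 0.000014
|r4 − r3| = 0.000014 < 10^{-3}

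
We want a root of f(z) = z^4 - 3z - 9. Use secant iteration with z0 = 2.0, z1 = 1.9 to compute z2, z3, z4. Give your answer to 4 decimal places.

1.9625, 1.9646, 1.9645

f(2.0) = 1.000000, f(1.9) = -1.667900
z2 = 1.900000 − (-1.667900)·(1.900000 − 2.000000) / (-1.667900 − 1.000000) = 1.900000 − (0.166790)/(-2.667900) = 1.962517
f(1.962517) = -0.053698
z3 = 1.962517 − (-0.053698)·(1.962517 − 1.900000) / (-0.053698 − (-1.667900)) = 1.962517 − (-0.003357)/(1.614202) = 1.964597
f(1.964597) = 0.003041
z4 = 1.964597 − 0.003041·(1.964597 − 1.962517) / (0.003041 − (-0.053698)) = 1.964597 − (0.000006)/(0.056739) = 1.964486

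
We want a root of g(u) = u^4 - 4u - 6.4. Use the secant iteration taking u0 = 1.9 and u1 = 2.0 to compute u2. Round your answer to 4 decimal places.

g(1.9) = -0.967900, g(2.0) = 1.600000
u2 = 2.000000 − 1.600000·(2.000000 − 1.900000) / (1.600000 − (-0.967900)) = 2.000000 − (0.160000)/(2.567900) = 1.937692

1.9377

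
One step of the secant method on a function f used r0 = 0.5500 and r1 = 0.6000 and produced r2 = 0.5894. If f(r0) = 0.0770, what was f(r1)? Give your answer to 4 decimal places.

-0.0207

The secant line through (0.5500, 0.0770) and (0.6000, f(r1)) crosses zero at r2 = 0.5894.
So (0.5500, 0.0770), (0.6000, f(r1)), (0.5894, 0) are collinear:
f(r1) = 0.0770 · (0.6000 − 0.5894) / (0.5500 − 0.5894) = 0.0770 · (0.010600)/(-0.039400) = -0.020716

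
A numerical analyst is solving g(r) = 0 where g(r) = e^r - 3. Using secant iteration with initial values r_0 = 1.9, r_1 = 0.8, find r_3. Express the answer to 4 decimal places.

g(1.9) = 3.685894, g(0.8) = -0.774459
r_2 = 0.800000 − (-0.774459)·(0.800000 − 1.900000) / (-0.774459 − 3.685894) = 0.800000 − (0.851905)/(-4.460354) = 0.990995
g(0.990995) = -0.306087
r_3 = 0.990995 − (-0.306087)·(0.990995 − 0.800000) / (-0.306087 − (-0.774459)) = 0.990995 − (-0.058461)/(0.468373) = 1.115812

1.1158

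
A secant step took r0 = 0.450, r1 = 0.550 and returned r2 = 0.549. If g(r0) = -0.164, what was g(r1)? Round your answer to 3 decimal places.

0.002

The secant line through (0.450, -0.164) and (0.550, g(r1)) crosses zero at r2 = 0.549.
So (0.450, -0.164), (0.550, g(r1)), (0.549, 0) are collinear:
g(r1) = -0.164 · (0.550 − 0.549) / (0.450 − 0.549) = -0.164 · (0.00100)/(-0.09900) = 0.00166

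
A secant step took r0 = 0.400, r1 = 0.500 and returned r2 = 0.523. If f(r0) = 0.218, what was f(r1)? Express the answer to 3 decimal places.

The secant line through (0.400, 0.218) and (0.500, f(r1)) crosses zero at r2 = 0.523.
So (0.400, 0.218), (0.500, f(r1)), (0.523, 0) are collinear:
f(r1) = 0.218 · (0.500 − 0.523) / (0.400 − 0.523) = 0.218 · (-0.02300)/(-0.12300) = 0.04076

0.041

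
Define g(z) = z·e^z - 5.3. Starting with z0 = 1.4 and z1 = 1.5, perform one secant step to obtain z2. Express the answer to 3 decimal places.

g(1.4) = 0.37728, g(1.5) = 1.42253
z2 = 1.50000 − 1.42253·(1.50000 − 1.40000) / (1.42253 − 0.37728) = 1.50000 − (0.14225)/(1.04525) = 1.36391

1.364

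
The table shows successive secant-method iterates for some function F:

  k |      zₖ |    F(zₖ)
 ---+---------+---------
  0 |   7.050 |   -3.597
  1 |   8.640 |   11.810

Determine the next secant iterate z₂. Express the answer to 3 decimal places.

7.421

z₂ = 8.640 − 11.810·(8.640 − 7.050) / (11.810 − (-3.597))
   = 8.640 − (18.77790)/(15.40700) = 7.42121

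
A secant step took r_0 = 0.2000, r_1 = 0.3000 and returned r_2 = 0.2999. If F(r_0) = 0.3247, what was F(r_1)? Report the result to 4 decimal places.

-0.0003

The secant line through (0.2000, 0.3247) and (0.3000, F(r_1)) crosses zero at r_2 = 0.2999.
So (0.2000, 0.3247), (0.3000, F(r_1)), (0.2999, 0) are collinear:
F(r_1) = 0.3247 · (0.3000 − 0.2999) / (0.2000 − 0.2999) = 0.3247 · (0.000100)/(-0.099900) = -0.000325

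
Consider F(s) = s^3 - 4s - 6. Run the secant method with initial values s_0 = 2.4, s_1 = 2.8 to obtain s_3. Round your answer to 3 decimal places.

F(2.4) = -1.77600, F(2.8) = 4.75200
s_2 = 2.80000 − 4.75200·(2.80000 − 2.40000) / (4.75200 − (-1.77600)) = 2.80000 − (1.90080)/(6.52800) = 2.50882
F(2.50882) = -0.24427
s_3 = 2.50882 − (-0.24427)·(2.50882 − 2.80000) / (-0.24427 − 4.75200) = 2.50882 − (0.07113)/(-4.99627) = 2.52306

2.523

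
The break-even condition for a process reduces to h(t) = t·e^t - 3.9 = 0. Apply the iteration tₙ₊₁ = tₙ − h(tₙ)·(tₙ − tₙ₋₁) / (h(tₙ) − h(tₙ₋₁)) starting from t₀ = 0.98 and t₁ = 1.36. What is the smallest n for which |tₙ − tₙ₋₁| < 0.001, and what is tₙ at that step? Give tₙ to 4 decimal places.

h(0.98) = -1.288833, h(1.36) = 1.398823
t₂ = 1.360000 − 1.398823·(0.380000)/(2.687656) = 1.162224;  |Δ| = 0.197776
h(1.162224) = -0.184326
t₃ = 1.162224 − (-0.184326)·(-0.197776)/(-1.583149) = 1.185251;  |Δ| = 0.023027
h(1.185251) = -0.022439
t₄ = 1.185251 − (-0.022439)·(0.023027)/(0.161886) = 1.188443;  |Δ| = 0.003192
h(1.188443) = 0.000432
t₅ = 1.188443 − 0.000432·(0.003192)/(0.022872) = 1.188383;  |Δ| = 0.000060
|t₅ − t₄| = 0.000060 < 0.001

n = 5, tₙ = 1.1884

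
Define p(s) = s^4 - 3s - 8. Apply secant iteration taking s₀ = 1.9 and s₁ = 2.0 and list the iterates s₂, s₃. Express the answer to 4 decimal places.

1.9250, 1.9266

p(1.9) = -0.667900, p(2.0) = 2.000000
s₂ = 2.000000 − 2.000000·(2.000000 − 1.900000) / (2.000000 − (-0.667900)) = 2.000000 − (0.200000)/(2.667900) = 1.925035
p(1.925035) = -0.042458
s₃ = 1.925035 − (-0.042458)·(1.925035 − 2.000000) / (-0.042458 − 2.000000) = 1.925035 − (0.003183)/(-2.042458) = 1.926593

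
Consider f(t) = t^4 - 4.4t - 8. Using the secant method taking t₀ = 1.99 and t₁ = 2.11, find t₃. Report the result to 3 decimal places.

f(1.99) = -1.07361, f(2.11) = 2.53719
t₂ = 2.11000 − 2.53719·(2.11000 − 1.99000) / (2.53719 − (-1.07361)) = 2.11000 − (0.30446)/(3.61080) = 2.02568
f(2.02568) = -0.07527
t₃ = 2.02568 − (-0.07527)·(2.02568 − 2.11000) / (-0.07527 − 2.53719) = 2.02568 − (0.00635)/(-2.61247) = 2.02811

2.028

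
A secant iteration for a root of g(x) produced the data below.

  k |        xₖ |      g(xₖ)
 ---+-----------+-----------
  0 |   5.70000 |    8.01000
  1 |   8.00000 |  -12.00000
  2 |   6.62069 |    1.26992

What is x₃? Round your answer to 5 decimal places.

x₃ = 6.62069 − 1.26992·(6.62069 − 8.00000) / (1.26992 − (-12.00000))
   = 6.62069 − (-1.7516134)/(13.2699200) = 6.7526888

6.75269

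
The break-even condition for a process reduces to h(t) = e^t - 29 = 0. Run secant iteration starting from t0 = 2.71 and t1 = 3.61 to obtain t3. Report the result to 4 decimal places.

3.3574

h(2.71) = -13.970724, h(3.61) = 7.966053
t2 = 3.610000 − 7.966053·(3.610000 − 2.710000) / (7.966053 − (-13.970724)) = 3.610000 − (7.169448)/(21.936777) = 3.283177
h(3.283177) = -2.339667
t3 = 3.283177 − (-2.339667)·(3.283177 − 3.610000) / (-2.339667 − 7.966053) = 3.283177 − (0.764657)/(-10.305720) = 3.357374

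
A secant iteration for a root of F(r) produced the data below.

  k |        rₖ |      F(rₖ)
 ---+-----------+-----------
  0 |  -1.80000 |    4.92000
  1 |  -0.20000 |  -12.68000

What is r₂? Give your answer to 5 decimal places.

r₂ = -0.20000 − (-12.68000)·(-0.20000 − (-1.80000)) / (-12.68000 − 4.92000)
   = -0.20000 − (-20.2880000)/(-17.6000000) = -1.3527273

-1.35273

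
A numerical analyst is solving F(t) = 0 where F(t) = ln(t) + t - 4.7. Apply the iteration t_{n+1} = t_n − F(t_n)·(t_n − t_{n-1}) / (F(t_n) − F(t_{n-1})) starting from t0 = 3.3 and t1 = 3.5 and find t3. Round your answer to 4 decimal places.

F(3.3) = -0.206078, F(3.5) = 0.052763
t2 = 3.500000 − 0.052763·(3.500000 − 3.300000) / (0.052763 − (-0.206078)) = 3.500000 − (0.010553)/(0.258841) = 3.459231
F(3.459231) = 0.000278
t3 = 3.459231 − 0.000278·(3.459231 − 3.500000) / (0.000278 − 0.052763) = 3.459231 − (-0.000011)/(-0.052485) = 3.459016

3.4590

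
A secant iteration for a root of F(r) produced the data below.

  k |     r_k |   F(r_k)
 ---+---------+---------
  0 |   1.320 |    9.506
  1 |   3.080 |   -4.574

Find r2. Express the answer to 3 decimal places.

2.508

r2 = 3.080 − (-4.574)·(3.080 − 1.320) / (-4.574 − 9.506)
   = 3.080 − (-8.05024)/(-14.08000) = 2.50825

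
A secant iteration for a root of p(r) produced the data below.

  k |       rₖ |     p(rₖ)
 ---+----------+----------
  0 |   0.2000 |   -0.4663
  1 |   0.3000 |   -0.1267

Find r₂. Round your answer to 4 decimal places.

r₂ = 0.3000 − (-0.1267)·(0.3000 − 0.2000) / (-0.1267 − (-0.4663))
   = 0.3000 − (-0.012670)/(0.339600) = 0.337309

0.3373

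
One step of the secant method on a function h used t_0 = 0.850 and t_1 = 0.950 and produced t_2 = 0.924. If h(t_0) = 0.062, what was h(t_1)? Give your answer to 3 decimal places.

-0.022

The secant line through (0.850, 0.062) and (0.950, h(t_1)) crosses zero at t_2 = 0.924.
So (0.850, 0.062), (0.950, h(t_1)), (0.924, 0) are collinear:
h(t_1) = 0.062 · (0.950 − 0.924) / (0.850 − 0.924) = 0.062 · (0.02600)/(-0.07400) = -0.02178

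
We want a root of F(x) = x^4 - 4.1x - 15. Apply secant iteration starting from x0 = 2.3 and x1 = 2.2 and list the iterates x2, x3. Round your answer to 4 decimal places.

F(2.3) = 3.554100, F(2.2) = -0.594400
x2 = 2.200000 − (-0.594400)·(2.200000 − 2.300000) / (-0.594400 − 3.554100) = 2.200000 − (0.059440)/(-4.148500) = 2.214328
F(2.214328) = -0.036896
x3 = 2.214328 − (-0.036896)·(2.214328 − 2.200000) / (-0.036896 − (-0.594400)) = 2.214328 − (-0.000529)/(0.557504) = 2.215276

2.2143, 2.2153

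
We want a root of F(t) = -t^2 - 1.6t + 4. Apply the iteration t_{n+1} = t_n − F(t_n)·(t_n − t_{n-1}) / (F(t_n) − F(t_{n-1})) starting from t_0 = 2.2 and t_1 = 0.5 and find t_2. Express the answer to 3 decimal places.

F(2.2) = -4.36000, F(0.5) = 2.95000
t_2 = 0.50000 − 2.95000·(0.50000 − 2.20000) / (2.95000 − (-4.36000)) = 0.50000 − (-5.01500)/(7.31000) = 1.18605

1.186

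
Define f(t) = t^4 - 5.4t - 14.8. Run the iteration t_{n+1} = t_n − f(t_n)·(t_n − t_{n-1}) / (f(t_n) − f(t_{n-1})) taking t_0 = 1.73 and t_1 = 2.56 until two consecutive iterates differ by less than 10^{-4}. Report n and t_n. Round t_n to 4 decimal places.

f(1.73) = -15.184550, f(2.56) = 14.325673
t_2 = 2.560000 − 14.325673·(0.830000)/(29.510223) = 2.157078;  |Δ| = 0.402922
f(2.157078) = -4.797936
t_3 = 2.157078 − (-4.797936)·(-0.402922)/(-19.123609) = 2.258168;  |Δ| = 0.101089
f(2.258168) = -0.991030
t_4 = 2.258168 − (-0.991030)·(0.101089)/(3.806906) = 2.284484;  |Δ| = 0.026316
f(2.284484) = 0.100345
t_5 = 2.284484 − 0.100345·(0.026316)/(1.091375) = 2.282064;  |Δ| = 0.002420
f(2.282064) = -0.001795
t_6 = 2.282064 − (-0.001795)·(-0.002420)/(-0.102141) = 2.282107;  |Δ| = 0.000043
|t_6 − t_5| = 0.000043 < 10^{-4}

n = 6, t_n = 2.2821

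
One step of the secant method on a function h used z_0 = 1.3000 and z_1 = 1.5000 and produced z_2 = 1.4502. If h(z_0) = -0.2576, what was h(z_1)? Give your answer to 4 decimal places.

0.0854

The secant line through (1.3000, -0.2576) and (1.5000, h(z_1)) crosses zero at z_2 = 1.4502.
So (1.3000, -0.2576), (1.5000, h(z_1)), (1.4502, 0) are collinear:
h(z_1) = -0.2576 · (1.5000 − 1.4502) / (1.3000 − 1.4502) = -0.2576 · (0.049800)/(-0.150200) = 0.085409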